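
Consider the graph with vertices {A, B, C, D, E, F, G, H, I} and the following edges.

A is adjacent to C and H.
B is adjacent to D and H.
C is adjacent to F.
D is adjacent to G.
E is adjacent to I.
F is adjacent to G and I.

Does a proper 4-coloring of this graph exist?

The chromatic number is 3. The cycle C-F-G-D-B-H-A-C has odd length 7, so it cannot be 2-colored; at least 3 colors are needed.
A valid assignment using 3 colors: A=3, B=2, C=2, D=1, E=1, F=1, G=2, H=1, I=2.
Since 4 ≥ 3, a proper 4-coloring certainly exists.

Yes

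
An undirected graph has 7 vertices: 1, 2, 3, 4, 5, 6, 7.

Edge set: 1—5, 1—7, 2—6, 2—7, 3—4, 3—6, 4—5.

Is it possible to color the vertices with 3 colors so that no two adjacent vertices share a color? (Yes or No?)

The chromatic number is 3. The cycle 6-2-7-1-5-4-3-6 has odd length 7, so it cannot be 2-colored; at least 3 colors are needed.
3 colors suffice: 1=red, 2=red, 3=red, 4=blue, 5=green, 6=blue, 7=blue.
That is already a proper 3-coloring.

Yes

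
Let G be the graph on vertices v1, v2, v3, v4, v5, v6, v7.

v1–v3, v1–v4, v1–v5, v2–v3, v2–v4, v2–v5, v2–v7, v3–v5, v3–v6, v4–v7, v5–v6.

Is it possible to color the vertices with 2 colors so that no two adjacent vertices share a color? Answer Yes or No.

No

v2, v4, v7 are mutually adjacent, so at least 3 colors are needed.
So 2 colors are not enough.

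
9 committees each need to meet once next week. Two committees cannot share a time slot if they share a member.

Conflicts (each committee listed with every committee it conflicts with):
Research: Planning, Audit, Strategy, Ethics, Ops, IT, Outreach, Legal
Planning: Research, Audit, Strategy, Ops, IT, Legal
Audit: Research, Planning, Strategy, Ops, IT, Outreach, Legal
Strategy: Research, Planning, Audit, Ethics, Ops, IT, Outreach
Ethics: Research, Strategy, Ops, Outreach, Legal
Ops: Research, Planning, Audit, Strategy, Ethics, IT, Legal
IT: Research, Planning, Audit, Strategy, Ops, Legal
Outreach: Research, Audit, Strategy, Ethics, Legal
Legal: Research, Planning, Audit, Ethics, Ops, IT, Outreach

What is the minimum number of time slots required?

Research, Planning, Audit, Strategy, Ops, IT all conflict with each other, so at least 6 time slots are needed.
6 time slots suffice: time slot 1 → {Research}; time slot 2 → {Audit, Ethics}; time slot 3 → {Ops, Outreach}; time slot 4 → {Strategy, Legal}; time slot 5 → {IT}; time slot 6 → {Planning}. No two conflicting committees share a time slot.

6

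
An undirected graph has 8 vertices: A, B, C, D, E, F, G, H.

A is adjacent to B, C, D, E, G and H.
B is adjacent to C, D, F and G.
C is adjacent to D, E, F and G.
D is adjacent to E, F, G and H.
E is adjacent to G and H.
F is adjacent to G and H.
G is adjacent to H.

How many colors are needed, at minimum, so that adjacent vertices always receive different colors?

5

A, C, D, E, G are pairwise adjacent (a clique of size 5), so at least 5 colors are needed.
5 colors suffice: color 1 → {G}; color 2 → {D}; color 3 → {A, F}; color 4 → {C, H}; color 5 → {B, E}. Each edge has distinct colors on its endpoints.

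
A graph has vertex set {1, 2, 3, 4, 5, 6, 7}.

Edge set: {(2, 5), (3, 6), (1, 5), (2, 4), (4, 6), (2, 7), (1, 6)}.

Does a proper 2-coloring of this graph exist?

The cycle 6-4-2-5-1-6 has odd length 5, so it cannot be 2-colored; at least 3 colors are needed.
So 2 colors are not enough.

No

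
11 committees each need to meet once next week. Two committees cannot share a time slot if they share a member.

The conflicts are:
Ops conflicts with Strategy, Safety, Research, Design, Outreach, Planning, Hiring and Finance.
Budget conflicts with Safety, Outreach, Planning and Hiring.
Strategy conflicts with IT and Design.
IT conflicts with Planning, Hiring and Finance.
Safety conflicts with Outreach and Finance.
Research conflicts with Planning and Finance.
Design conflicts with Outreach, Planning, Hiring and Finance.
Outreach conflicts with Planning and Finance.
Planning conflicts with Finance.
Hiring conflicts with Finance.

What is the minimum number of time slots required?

5

Ops, Design, Outreach, Planning, Finance pairwise conflict, so at least 5 time slots are needed.
5 time slots suffice: time slot 1 → {Ops, Budget, IT}; time slot 2 → {Strategy, Finance}; time slot 3 → {Safety, Planning, Hiring}; time slot 4 → {Research, Design}; time slot 5 → {Outreach}. Every pair that conflicts lands in different time slots.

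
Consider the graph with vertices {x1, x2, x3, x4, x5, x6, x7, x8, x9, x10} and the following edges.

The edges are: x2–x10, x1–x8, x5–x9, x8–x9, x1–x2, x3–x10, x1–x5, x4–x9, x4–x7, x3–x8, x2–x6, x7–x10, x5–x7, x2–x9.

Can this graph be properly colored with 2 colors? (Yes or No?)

No

The cycle x10-x2-x1-x5-x7-x10 has odd length 5, so it cannot be 2-colored; at least 3 colors are needed.
So 2 colors are not enough.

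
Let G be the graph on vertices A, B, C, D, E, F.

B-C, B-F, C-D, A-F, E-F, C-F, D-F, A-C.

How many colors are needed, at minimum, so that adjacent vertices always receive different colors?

3

C, D, F form a triangle, so at least 3 colors are needed.
3 colors suffice: A=3, B=3, C=2, D=3, E=2, F=1. No two adjacent vertices share a color.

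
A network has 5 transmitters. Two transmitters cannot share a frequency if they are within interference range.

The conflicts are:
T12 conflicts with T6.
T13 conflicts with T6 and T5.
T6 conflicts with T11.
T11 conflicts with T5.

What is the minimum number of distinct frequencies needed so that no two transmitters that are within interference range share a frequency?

2

T6 and T11 conflict, so at least 2 frequencies are needed.
2 frequencies suffice: T12=2, T13=2, T6=1, T11=2, T5=1. Each listed conflict is separated.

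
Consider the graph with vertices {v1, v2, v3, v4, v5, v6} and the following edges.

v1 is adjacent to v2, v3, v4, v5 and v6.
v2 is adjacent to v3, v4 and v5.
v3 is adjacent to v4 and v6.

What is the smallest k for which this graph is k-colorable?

v1, v2, v3, v4 form a clique, so at least 4 colors are needed.
One proper 4-coloring: v1=1, v2=2, v3=3, v4=4, v5=3, v6=2. Each edge has distinct colors on its endpoints.

4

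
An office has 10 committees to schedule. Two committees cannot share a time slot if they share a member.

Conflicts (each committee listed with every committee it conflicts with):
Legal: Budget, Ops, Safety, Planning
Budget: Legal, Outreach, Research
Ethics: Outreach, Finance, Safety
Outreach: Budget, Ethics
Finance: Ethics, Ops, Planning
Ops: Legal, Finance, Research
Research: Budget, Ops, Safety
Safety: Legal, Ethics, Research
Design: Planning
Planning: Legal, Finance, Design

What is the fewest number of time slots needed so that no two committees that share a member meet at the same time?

3

The cycle Legal-Safety-Ethics-Finance-Planning-Legal has odd length 5, so it cannot be 2-colored; at least 3 time slots are needed.
Using 3 time slots: Legal=1, Budget=2, Ethics=1, Outreach=3, Finance=3, Ops=2, Research=1, Safety=2, Design=1, Planning=2. Every pair that conflicts lands in different time slots.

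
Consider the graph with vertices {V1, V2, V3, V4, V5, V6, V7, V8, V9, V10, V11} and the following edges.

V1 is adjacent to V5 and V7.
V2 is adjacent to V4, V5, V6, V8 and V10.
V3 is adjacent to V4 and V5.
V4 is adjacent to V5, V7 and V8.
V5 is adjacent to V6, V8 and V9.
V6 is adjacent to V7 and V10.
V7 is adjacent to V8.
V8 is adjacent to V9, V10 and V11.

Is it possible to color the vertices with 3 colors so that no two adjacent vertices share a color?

No

V2, V4, V5, V8 are pairwise adjacent (a clique of size 4), so at least 4 colors are needed.
So 3 colors are not enough.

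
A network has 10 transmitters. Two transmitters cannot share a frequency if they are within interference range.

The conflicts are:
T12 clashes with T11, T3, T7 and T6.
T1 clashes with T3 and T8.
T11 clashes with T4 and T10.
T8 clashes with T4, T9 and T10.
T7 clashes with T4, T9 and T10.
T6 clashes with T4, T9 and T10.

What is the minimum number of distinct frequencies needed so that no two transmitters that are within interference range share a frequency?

T1 and T3 conflict, so at least 2 frequencies are needed.
2 frequencies suffice: frequency 1 → {T11, T3, T8, T7, T6}; frequency 2 → {T12, T1, T4, T9, T10}. Every pair that conflicts lands in different frequencies.

2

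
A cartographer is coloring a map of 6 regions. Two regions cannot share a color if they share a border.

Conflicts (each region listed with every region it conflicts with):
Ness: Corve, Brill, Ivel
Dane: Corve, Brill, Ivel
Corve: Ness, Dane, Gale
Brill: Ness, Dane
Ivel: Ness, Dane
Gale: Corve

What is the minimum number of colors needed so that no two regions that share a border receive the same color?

2

Dane and Brill conflict, so at least 2 colors are needed.
A valid assignment using 2 colors: Ness=1, Dane=1, Corve=2, Brill=2, Ivel=2, Gale=1. Every pair that conflicts lands in different colors.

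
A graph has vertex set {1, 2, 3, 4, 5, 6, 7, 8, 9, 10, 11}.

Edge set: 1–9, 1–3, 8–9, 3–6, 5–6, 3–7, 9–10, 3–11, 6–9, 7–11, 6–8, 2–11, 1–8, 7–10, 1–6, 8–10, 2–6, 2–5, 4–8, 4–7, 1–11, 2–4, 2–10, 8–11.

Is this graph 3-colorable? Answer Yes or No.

1, 6, 8, 9 are pairwise adjacent (a clique of size 4), so at least 4 colors are needed.
So 3 colors are not enough.

No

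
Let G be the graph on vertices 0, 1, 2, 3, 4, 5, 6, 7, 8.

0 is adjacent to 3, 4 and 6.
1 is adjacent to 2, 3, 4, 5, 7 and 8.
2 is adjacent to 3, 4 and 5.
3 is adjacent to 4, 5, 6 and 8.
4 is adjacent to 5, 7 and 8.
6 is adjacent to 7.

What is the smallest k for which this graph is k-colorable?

1, 2, 3, 4, 5 form a clique, so at least 5 colors are needed.
5 colors suffice: color red → {4, 6}; color blue → {3, 7}; color green → {0, 1}; color yellow → {2, 8}; color purple → {5}. Each edge has distinct colors on its endpoints.

5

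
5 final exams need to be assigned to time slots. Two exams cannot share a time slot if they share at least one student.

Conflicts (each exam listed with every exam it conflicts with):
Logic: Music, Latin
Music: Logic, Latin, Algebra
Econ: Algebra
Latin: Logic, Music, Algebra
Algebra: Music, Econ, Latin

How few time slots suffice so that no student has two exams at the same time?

3

Music, Latin, Algebra are mutually in conflict, so at least 3 time slots are needed.
3 time slots suffice: time slot 1 → {Econ, Latin}; time slot 2 → {Music}; time slot 3 → {Logic, Algebra}. Each listed conflict is separated.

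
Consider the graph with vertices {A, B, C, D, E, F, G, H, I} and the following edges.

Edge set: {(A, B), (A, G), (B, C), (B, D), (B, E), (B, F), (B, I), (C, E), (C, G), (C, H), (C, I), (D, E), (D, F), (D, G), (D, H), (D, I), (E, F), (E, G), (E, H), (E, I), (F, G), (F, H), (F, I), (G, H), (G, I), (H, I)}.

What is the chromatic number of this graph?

6

D, E, F, G, H, I form a clique, so at least 6 colors are needed.
6 colors suffice: color 1 → {B, G}; color 2 → {A, E}; color 3 → {I}; color 4 → {C, D}; color 5 → {F}; color 6 → {H}. Every edge joins two different colors.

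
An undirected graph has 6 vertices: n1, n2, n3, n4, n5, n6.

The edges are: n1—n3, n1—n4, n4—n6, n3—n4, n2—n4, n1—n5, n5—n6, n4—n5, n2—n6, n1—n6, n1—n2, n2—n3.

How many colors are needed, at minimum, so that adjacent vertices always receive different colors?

4

n1, n4, n5, n6 form a clique, so at least 4 colors are needed.
4 colors suffice: color 1 → {n4}; color 2 → {n1}; color 3 → {n2, n5}; color 4 → {n3, n6}. Every edge joins two different colors.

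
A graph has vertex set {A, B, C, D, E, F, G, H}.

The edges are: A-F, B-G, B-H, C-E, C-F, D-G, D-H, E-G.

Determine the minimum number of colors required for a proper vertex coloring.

A and F are adjacent, so at least 2 colors are needed.
2 colors suffice: color 1 → {A, C, G, H}; color 2 → {B, D, E, F}. No two adjacent vertices share a color.

2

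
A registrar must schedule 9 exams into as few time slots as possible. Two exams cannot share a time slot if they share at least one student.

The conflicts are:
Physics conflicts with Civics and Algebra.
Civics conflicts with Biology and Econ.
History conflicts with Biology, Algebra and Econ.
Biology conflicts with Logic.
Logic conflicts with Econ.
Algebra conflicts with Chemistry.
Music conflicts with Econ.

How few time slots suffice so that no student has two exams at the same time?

The cycle Econ-Civics-Physics-Algebra-History-Econ has odd length 5, so it cannot be 2-colored; at least 3 time slots are needed.
3 time slots suffice: time slot 1 → {Biology, Algebra, Econ}; time slot 2 → {Civics, History, Logic, Music, Chemistry}; time slot 3 → {Physics}. Each listed conflict is separated.

3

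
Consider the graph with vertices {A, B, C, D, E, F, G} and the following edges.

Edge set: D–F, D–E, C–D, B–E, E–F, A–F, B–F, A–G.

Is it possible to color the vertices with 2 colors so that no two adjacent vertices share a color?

D, E, F form a triangle, so at least 3 colors are needed.
So 2 colors are not enough.

No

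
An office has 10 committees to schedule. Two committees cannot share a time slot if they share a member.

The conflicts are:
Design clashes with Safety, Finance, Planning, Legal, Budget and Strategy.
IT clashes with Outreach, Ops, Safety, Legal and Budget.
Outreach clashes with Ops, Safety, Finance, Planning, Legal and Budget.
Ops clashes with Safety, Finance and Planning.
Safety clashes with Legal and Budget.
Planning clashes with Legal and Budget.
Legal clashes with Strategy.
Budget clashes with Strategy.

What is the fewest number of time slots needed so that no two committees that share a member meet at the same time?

IT, Outreach, Safety, Budget all conflict with each other, so at least 4 time slots are needed.
Using 4 time slots: Design=1, IT=4, Outreach=1, Ops=2, Safety=3, Finance=3, Planning=3, Legal=2, Budget=2, Strategy=3. Every pair that conflicts lands in different time slots.

4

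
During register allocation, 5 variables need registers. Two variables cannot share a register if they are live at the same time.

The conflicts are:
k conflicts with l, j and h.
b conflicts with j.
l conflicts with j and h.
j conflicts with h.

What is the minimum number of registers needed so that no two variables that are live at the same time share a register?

k, l, j, h are mutually in conflict, so at least 4 registers are needed.
A valid assignment using 4 registers: k=4, b=2, l=2, j=1, h=3. No two conflicting variables share a register.

4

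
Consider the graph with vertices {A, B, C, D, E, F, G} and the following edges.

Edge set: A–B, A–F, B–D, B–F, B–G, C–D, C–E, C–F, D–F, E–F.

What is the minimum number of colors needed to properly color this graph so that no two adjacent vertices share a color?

B, D, F are mutually adjacent, so at least 3 colors are needed.
3 colors suffice: color 1 → {F, G}; color 2 → {B, C}; color 3 → {A, D, E}. Every edge joins two different colors.

3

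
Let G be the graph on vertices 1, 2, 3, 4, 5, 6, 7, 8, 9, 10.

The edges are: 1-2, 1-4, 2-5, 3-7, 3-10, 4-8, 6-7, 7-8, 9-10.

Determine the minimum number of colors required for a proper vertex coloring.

2

1 and 2 are adjacent, so at least 2 colors are needed.
A valid assignment using 2 colors: 1=b, 2=a, 3=b, 4=a, 5=b, 6=b, 7=a, 8=b, 9=b, 10=a. Every edge joins two different colors.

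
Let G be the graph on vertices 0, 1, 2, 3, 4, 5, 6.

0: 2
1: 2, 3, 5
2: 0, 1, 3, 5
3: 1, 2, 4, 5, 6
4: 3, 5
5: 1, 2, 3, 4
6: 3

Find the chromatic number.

4

1, 2, 3, 5 are mutually adjacent (a clique of size 4), so at least 4 colors are needed.
One proper 4-coloring: 0=a, 1=d, 2=c, 3=a, 4=c, 5=b, 6=b. Each edge has distinct colors on its endpoints.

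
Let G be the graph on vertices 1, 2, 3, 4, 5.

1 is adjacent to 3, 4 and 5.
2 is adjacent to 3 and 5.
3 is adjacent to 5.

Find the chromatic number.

3

1, 3, 5 are mutually adjacent, so at least 3 colors are needed.
3 colors suffice: color a → {4, 5}; color b → {1, 2}; color c → {3}. Every edge joins two different colors.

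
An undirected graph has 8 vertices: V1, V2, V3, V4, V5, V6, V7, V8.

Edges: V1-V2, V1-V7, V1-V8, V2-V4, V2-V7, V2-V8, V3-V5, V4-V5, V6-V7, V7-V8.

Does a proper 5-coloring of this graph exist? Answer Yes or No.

Yes

The chromatic number is 4. V1, V2, V7, V8 are mutually adjacent (a clique of size 4), so at least 4 colors are needed.
4 colors suffice: V1=green, V2=blue, V3=blue, V4=green, V5=red, V6=blue, V7=red, V8=yellow.
Since 5 ≥ 4, a proper 5-coloring certainly exists.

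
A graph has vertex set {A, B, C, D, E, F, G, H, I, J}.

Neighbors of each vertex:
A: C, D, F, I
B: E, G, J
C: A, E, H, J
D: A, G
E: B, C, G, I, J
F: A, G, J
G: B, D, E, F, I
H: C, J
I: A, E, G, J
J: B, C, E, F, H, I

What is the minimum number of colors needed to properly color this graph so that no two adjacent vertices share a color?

C, E, J are mutually adjacent, so at least 3 colors are needed.
3 colors suffice: color 1 → {A, G, J}; color 2 → {D, E, F, H}; color 3 → {B, C, I}. No two adjacent vertices share a color.

3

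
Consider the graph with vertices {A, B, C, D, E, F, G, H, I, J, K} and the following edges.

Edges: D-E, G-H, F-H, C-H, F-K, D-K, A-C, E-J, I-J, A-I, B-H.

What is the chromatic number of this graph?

3

The cycle C-A-I-J-E-D-K-F-H-C has odd length 9, so it cannot be 2-colored; at least 3 colors are needed.
A valid assignment using 3 colors: A=green, B=blue, C=blue, D=blue, E=red, F=blue, G=blue, H=red, I=red, J=blue, K=red. No two adjacent vertices share a color.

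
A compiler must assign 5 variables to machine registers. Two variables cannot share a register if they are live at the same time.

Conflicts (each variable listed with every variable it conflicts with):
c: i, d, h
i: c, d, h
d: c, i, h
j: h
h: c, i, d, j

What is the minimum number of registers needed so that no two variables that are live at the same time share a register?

4

c, i, d, h all conflict with each other, so at least 4 registers are needed.
4 registers suffice: c=2, i=4, d=3, j=2, h=1. No two conflicting variables share a register.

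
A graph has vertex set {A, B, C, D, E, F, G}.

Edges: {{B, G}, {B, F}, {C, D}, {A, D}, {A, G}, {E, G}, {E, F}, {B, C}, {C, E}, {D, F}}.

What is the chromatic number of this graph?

The cycle G-B-F-D-A-G has odd length 5, so it cannot be 2-colored; at least 3 colors are needed.
3 colors suffice: color 1 → {C, F, G}; color 2 → {B, D, E}; color 3 → {A}. No two adjacent vertices share a color.

3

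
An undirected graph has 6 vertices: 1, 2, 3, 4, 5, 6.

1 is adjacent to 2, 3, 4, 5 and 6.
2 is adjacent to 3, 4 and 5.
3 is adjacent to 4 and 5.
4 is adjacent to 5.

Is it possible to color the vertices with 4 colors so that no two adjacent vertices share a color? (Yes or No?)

No

1, 2, 3, 4, 5 are pairwise adjacent (a clique of size 5), so at least 5 colors are needed.
So 4 colors are not enough.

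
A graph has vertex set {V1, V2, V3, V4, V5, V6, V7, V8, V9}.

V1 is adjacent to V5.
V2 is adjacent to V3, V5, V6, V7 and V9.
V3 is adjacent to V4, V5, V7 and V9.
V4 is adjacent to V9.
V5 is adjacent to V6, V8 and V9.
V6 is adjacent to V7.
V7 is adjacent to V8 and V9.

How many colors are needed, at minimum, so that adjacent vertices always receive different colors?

V2, V3, V5, V9 are mutually adjacent (a clique of size 4), so at least 4 colors are needed.
4 colors suffice: color 1 → {V4, V5, V7}; color 2 → {V1, V3, V6, V8}; color 3 → {V9}; color 4 → {V2}. No two adjacent vertices share a color.

4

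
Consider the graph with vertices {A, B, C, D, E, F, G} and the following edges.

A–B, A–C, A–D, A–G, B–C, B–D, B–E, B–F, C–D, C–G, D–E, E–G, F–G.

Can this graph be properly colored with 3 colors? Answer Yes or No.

No

A, B, C, D are pairwise adjacent (a clique of size 4), so at least 4 colors are needed.
So 3 colors are not enough.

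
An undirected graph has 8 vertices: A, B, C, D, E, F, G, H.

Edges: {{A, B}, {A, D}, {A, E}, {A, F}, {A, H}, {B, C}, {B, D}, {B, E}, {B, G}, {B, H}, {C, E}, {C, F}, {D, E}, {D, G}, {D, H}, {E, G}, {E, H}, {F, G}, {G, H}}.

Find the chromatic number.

5

A, B, D, E, H are mutually adjacent (a clique of size 5), so at least 5 colors are needed.
One proper 5-coloring: A=3, B=1, C=3, D=4, E=2, F=1, G=3, H=5. Each edge has distinct colors on its endpoints.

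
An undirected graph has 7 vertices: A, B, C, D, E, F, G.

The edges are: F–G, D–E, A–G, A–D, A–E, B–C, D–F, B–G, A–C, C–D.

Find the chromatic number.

A, D, E are mutually adjacent, so at least 3 colors are needed.
3 colors suffice: color red → {D, G}; color blue → {A, B, F}; color green → {C, E}. Every edge joins two different colors.

3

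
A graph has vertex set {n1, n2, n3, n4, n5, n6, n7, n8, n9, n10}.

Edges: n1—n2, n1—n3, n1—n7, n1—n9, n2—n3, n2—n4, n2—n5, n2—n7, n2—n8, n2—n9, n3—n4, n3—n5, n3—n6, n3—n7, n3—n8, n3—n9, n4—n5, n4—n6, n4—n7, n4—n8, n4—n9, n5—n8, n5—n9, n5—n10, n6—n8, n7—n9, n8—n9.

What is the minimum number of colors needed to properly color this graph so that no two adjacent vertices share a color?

n2, n3, n4, n5, n8, n9 form a clique, so at least 6 colors are needed.
One proper 6-coloring: n1=2, n2=4, n3=1, n4=2, n5=5, n6=3, n7=5, n8=6, n9=3, n10=1. Each edge has distinct colors on its endpoints.

6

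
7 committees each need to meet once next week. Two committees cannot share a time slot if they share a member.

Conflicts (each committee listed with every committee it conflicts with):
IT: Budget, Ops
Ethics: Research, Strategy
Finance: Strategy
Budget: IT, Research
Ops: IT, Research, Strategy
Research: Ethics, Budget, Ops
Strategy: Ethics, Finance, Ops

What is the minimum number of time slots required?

2

Ethics and Strategy conflict, so at least 2 time slots are needed.
Using 2 time slots: IT=2, Ethics=1, Finance=1, Budget=1, Ops=1, Research=2, Strategy=2. Each listed conflict is separated.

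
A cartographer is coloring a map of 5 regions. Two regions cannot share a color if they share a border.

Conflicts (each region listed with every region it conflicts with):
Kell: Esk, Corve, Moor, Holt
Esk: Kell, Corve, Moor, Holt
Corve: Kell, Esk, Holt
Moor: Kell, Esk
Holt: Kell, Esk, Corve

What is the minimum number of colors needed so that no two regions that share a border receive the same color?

4

Kell, Esk, Corve, Holt are mutually in conflict, so at least 4 colors are needed.
4 colors suffice: color 1 → {Esk}; color 2 → {Kell}; color 3 → {Moor, Holt}; color 4 → {Corve}. Every pair that conflicts lands in different colors.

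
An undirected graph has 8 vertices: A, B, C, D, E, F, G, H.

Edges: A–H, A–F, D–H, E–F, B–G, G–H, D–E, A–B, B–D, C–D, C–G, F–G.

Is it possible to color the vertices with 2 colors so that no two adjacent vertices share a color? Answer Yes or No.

The cycle G-F-E-D-C-G has odd length 5, so it cannot be 2-colored; at least 3 colors are needed.
So 2 colors are not enough.

No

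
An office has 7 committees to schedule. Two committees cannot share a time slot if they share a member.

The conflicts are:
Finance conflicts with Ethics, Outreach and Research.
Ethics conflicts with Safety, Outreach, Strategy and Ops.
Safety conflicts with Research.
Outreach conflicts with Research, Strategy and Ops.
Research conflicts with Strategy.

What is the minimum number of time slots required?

Finance, Ethics, Outreach all conflict with each other, so at least 3 time slots are needed.
3 time slots suffice: time slot 1 → {Ethics, Research}; time slot 2 → {Safety, Outreach}; time slot 3 → {Finance, Strategy, Ops}. Each listed conflict is separated.

3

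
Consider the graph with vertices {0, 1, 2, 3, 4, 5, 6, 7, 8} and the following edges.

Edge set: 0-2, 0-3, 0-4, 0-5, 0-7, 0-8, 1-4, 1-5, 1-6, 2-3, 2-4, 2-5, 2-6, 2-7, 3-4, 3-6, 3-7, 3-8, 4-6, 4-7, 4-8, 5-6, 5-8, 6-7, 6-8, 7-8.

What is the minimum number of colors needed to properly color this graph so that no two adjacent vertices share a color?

5

3, 4, 6, 7, 8 form a clique, so at least 5 colors are needed.
5 colors suffice: color a → {0, 6}; color b → {4, 5}; color c → {1, 7}; color d → {3}; color e → {2, 8}. No two adjacent vertices share a color.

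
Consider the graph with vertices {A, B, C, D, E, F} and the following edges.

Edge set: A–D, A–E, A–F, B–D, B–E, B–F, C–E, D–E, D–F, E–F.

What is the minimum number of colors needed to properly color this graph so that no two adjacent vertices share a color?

A, D, E, F are pairwise adjacent (a clique of size 4), so at least 4 colors are needed.
4 colors suffice: color red → {E}; color blue → {C, D}; color green → {F}; color yellow → {A, B}. Every edge joins two different colors.

4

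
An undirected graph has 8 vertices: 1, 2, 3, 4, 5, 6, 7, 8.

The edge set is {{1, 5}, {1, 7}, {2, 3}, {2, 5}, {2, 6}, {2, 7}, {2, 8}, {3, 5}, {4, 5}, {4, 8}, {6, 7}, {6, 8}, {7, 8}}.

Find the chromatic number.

4

2, 6, 7, 8 form a clique, so at least 4 colors are needed.
4 colors suffice: color a → {1, 2, 4}; color b → {5, 7}; color c → {3, 8}; color d → {6}. Every edge joins two different colors.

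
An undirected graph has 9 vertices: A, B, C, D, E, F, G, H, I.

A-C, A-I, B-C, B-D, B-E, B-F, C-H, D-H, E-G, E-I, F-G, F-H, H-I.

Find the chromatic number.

The cycle I-A-C-B-E-I has odd length 5, so it cannot be 2-colored; at least 3 colors are needed.
3 colors suffice: color red → {A, B, G, H}; color blue → {C, D, F, I}; color green → {E}. Each edge has distinct colors on its endpoints.

3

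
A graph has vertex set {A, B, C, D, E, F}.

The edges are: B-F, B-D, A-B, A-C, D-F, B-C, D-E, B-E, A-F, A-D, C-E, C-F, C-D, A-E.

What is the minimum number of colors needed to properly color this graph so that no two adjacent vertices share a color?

A, B, C, D, F are mutually adjacent (a clique of size 5), so at least 5 colors are needed.
5 colors suffice: A=yellow, B=red, C=green, D=blue, E=purple, F=purple. Every edge joins two different colors.

5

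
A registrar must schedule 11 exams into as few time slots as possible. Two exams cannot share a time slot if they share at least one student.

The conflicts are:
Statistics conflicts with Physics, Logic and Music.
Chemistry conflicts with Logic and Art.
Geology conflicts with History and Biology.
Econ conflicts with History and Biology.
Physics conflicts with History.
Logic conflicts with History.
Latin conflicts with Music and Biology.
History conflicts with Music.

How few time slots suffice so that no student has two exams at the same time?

The cycle Biology-Geology-History-Music-Latin-Biology has odd length 5, so it cannot be 2-colored; at least 3 time slots are needed.
3 time slots suffice: time slot 1 → {Statistics, Chemistry, History, Biology}; time slot 2 → {Geology, Econ, Physics, Logic, Art, Music}; time slot 3 → {Latin}. Each listed conflict is separated.

3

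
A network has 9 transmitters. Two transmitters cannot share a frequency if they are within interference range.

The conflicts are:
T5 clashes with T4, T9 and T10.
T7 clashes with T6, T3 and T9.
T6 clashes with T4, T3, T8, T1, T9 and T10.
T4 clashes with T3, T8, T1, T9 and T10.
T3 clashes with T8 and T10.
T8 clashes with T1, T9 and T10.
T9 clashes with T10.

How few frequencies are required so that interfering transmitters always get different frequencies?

5

T6, T4, T8, T9, T10 are mutually in conflict, so at least 5 frequencies are needed.
5 frequencies suffice: frequency 1 → {T7, T4}; frequency 2 → {T5, T6}; frequency 3 → {T3, T1, T9}; frequency 4 → {T10}; frequency 5 → {T8}. No two conflicting transmitters share a frequency.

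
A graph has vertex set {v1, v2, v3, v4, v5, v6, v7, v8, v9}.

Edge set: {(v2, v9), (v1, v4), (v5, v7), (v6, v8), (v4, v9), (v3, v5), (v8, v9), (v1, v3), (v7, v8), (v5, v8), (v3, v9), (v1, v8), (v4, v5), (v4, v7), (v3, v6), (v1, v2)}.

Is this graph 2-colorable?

v5, v7, v8 form a triangle, so at least 3 colors are needed.
So 2 colors are not enough.

No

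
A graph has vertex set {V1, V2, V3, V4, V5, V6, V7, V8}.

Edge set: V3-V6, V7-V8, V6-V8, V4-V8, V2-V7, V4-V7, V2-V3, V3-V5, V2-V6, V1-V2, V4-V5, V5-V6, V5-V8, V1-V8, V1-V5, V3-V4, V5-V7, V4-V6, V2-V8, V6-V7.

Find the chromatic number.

V4, V5, V6, V7, V8 are pairwise adjacent (a clique of size 5), so at least 5 colors are needed.
5 colors suffice: color 1 → {V3, V8}; color 2 → {V2, V5}; color 3 → {V1, V6}; color 4 → {V4}; color 5 → {V7}. Each edge has distinct colors on its endpoints.

5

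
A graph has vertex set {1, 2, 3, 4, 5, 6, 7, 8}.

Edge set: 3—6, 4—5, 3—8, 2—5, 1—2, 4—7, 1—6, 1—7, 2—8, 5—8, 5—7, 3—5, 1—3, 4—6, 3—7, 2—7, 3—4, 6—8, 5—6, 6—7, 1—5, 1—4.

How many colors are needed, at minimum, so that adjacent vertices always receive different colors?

6

1, 3, 4, 5, 6, 7 are pairwise adjacent (a clique of size 6), so at least 6 colors are needed.
One proper 6-coloring: 1=purple, 2=blue, 3=blue, 4=orange, 5=red, 6=yellow, 7=green, 8=green. Every edge joins two different colors.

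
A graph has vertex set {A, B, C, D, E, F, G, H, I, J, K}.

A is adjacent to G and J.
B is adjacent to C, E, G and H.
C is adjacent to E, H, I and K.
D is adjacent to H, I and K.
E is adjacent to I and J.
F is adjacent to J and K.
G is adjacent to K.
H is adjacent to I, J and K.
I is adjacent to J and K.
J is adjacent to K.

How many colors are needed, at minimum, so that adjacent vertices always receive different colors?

4

D, H, I, K are pairwise adjacent (a clique of size 4), so at least 4 colors are needed.
4 colors suffice: color red → {A, B, K}; color blue → {C, D, G, J}; color green → {E, F, H}; color yellow → {I}. Each edge has distinct colors on its endpoints.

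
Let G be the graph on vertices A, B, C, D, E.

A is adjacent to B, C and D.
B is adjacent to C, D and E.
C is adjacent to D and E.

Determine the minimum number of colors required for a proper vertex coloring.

A, B, C, D are mutually adjacent (a clique of size 4), so at least 4 colors are needed.
4 colors suffice: color red → {C}; color blue → {B}; color green → {D, E}; color yellow → {A}. Every edge joins two different colors.

4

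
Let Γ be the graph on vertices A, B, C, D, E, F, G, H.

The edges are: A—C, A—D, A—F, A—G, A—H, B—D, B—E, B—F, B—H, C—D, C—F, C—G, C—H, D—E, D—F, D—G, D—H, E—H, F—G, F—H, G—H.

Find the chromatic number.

A, C, D, F, G, H are mutually adjacent (a clique of size 6), so at least 6 colors are needed.
A valid assignment using 6 colors: A=5, B=4, C=4, D=1, E=3, F=3, G=6, H=2. Each edge has distinct colors on its endpoints.

6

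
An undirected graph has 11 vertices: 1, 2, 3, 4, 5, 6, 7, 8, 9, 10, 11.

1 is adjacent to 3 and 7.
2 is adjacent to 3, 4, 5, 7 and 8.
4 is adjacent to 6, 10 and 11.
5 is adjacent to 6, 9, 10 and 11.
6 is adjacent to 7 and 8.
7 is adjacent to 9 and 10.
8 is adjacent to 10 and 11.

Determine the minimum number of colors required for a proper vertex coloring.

2

2 and 4 are adjacent, so at least 2 colors are needed.
2 colors suffice: color a → {1, 2, 6, 9, 10, 11}; color b → {3, 4, 5, 7, 8}. Every edge joins two different colors.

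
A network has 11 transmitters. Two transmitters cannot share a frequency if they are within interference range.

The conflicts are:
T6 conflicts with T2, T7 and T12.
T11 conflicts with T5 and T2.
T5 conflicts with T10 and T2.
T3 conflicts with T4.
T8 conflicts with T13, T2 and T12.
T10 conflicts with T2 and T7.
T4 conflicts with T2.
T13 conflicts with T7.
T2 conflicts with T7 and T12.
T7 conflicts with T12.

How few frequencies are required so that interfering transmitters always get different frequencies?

T6, T2, T7, T12 all conflict with each other, so at least 4 frequencies are needed.
Using 4 frequencies: T6=4, T11=3, T5=2, T3=1, T8=2, T10=3, T4=2, T13=1, T2=1, T7=2, T12=3. Each listed conflict is separated.

4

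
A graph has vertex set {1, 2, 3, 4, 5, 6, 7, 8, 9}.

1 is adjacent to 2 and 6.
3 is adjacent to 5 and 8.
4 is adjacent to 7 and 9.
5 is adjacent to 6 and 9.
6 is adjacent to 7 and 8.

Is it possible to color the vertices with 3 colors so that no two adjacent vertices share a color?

Yes

The chromatic number is 3. The cycle 4-7-6-5-9-4 has odd length 5, so it cannot be 2-colored; at least 3 colors are needed.
3 colors suffice: color a → {2, 3, 4, 6}; color b → {1, 5, 7, 8}; color c → {9}.
That is already a proper 3-coloring.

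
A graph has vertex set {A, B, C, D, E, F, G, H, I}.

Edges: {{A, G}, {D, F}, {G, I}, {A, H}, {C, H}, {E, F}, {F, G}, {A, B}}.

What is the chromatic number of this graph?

E and F are adjacent, so at least 2 colors are needed.
2 colors suffice: color 1 → {A, C, F, I}; color 2 → {B, D, E, G, H}. No two adjacent vertices share a color.

2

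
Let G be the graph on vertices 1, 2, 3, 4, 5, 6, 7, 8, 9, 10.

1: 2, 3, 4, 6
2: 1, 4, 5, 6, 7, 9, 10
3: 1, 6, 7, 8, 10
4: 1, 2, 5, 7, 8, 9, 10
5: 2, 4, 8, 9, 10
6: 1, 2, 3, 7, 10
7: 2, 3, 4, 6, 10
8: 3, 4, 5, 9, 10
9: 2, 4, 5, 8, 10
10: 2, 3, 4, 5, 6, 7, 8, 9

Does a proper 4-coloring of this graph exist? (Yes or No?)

2, 4, 5, 9, 10 form a clique, so at least 5 colors are needed.
So 4 colors are not enough.

No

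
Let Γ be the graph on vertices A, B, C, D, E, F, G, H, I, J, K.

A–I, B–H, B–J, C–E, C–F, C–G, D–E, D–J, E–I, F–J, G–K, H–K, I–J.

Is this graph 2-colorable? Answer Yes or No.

No

The cycle E-I-J-F-C-E has odd length 5, so it cannot be 2-colored; at least 3 colors are needed.
So 2 colors are not enough.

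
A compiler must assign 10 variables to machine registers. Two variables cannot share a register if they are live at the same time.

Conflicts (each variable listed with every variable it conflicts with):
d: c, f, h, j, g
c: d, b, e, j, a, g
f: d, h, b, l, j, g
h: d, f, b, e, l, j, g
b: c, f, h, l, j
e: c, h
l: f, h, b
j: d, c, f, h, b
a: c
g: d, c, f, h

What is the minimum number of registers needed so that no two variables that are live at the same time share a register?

d, f, h, g all conflict with each other, so at least 4 registers are needed.
A valid assignment using 4 registers: d=4, c=1, f=2, h=1, b=4, e=2, l=3, j=3, a=2, g=3. Every pair that conflicts lands in different registers.

4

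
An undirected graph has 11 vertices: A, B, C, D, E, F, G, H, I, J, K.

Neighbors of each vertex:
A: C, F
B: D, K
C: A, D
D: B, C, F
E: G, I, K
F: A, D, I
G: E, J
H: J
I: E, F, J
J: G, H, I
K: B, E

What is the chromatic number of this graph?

2

A and F are adjacent, so at least 2 colors are needed.
One proper 2-coloring: A=blue, B=red, C=red, D=blue, E=red, F=red, G=blue, H=blue, I=blue, J=red, K=blue. Every edge joins two different colors.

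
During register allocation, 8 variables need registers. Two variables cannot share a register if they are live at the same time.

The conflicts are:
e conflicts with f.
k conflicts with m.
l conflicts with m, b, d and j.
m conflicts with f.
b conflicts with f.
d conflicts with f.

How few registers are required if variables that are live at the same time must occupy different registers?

l and m conflict, so at least 2 registers are needed.
Using 2 registers: e=2, k=1, l=1, m=2, b=2, d=2, f=1, j=2. Every pair that conflicts lands in different registers.

2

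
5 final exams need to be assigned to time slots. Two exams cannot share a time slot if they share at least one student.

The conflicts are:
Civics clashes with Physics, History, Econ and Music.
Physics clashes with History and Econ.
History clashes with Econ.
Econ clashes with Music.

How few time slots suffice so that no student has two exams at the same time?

Civics, Physics, History, Econ are mutually in conflict, so at least 4 time slots are needed.
A valid assignment using 4 time slots: Civics=1, Physics=4, History=3, Econ=2, Music=3. Every pair that conflicts lands in different time slots.

4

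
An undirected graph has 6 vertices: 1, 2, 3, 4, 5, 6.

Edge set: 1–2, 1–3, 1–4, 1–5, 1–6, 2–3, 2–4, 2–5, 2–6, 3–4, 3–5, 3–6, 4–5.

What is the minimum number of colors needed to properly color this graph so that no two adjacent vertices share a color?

5

1, 2, 3, 4, 5 are pairwise adjacent (a clique of size 5), so at least 5 colors are needed.
5 colors suffice: color red → {3}; color blue → {2}; color green → {1}; color yellow → {5, 6}; color purple → {4}. Every edge joins two different colors.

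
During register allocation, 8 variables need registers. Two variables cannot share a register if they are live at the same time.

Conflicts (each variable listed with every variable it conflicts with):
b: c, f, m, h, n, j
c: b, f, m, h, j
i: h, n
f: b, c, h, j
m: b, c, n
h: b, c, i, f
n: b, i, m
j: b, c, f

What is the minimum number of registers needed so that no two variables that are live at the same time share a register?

b, c, f, h all conflict with each other, so at least 4 registers are needed.
4 registers suffice: register 1 → {b, i}; register 2 → {c, n}; register 3 → {f, m}; register 4 → {h, j}. No two conflicting variables share a register.

4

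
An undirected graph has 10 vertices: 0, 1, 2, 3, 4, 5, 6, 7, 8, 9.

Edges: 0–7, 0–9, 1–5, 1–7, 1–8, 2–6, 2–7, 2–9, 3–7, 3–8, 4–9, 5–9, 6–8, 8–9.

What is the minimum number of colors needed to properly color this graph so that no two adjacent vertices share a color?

The cycle 9-8-3-7-2-9 has odd length 5, so it cannot be 2-colored; at least 3 colors are needed.
3 colors suffice: 0=blue, 1=green, 2=blue, 3=green, 4=blue, 5=blue, 6=red, 7=red, 8=blue, 9=red. Each edge has distinct colors on its endpoints.

3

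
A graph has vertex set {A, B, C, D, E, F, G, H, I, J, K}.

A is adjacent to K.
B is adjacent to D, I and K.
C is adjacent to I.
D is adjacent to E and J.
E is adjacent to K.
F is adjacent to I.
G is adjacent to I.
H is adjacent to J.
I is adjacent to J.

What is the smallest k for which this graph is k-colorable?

2

G and I are adjacent, so at least 2 colors are needed.
2 colors suffice: color 1 → {D, H, I, K}; color 2 → {A, B, C, E, F, G, J}. Each edge has distinct colors on its endpoints.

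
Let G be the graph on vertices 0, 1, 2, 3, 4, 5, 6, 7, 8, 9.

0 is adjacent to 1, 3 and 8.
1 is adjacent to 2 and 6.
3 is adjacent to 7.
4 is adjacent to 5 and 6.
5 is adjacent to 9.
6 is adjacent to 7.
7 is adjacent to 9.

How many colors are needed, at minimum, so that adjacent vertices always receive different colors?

3

The cycle 7-6-1-0-3-7 has odd length 5, so it cannot be 2-colored; at least 3 colors are needed.
3 colors suffice: color red → {1, 4, 7, 8}; color blue → {0, 2, 6, 9}; color green → {3, 5}. Each edge has distinct colors on its endpoints.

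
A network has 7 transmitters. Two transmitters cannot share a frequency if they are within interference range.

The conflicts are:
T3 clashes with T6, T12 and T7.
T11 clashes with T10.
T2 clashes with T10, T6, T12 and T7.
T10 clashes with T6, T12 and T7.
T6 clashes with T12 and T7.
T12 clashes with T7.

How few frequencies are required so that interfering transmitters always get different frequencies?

T2, T10, T6, T12, T7 are mutually in conflict, so at least 5 frequencies are needed.
5 frequencies suffice: frequency 1 → {T11, T12}; frequency 2 → {T6}; frequency 3 → {T3, T10}; frequency 4 → {T7}; frequency 5 → {T2}. No two conflicting transmitters share a frequency.

5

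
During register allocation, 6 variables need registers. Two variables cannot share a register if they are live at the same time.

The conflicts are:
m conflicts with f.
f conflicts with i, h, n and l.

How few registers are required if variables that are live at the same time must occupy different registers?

f and i conflict, so at least 2 registers are needed.
2 registers suffice: register 1 → {f}; register 2 → {m, i, h, n, l}. Each listed conflict is separated.

2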